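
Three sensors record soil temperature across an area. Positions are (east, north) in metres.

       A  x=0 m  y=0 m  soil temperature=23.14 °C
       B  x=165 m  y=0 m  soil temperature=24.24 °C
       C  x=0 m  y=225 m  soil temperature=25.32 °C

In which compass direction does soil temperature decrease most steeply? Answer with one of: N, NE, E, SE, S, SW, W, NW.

∂T/∂x = (24.24 − 23.14) / (165 − 0) = +0.006667
∂T/∂y = (25.32 − 23.14) / (225 − 0) = +0.009689
Steepest decrease is along −∇f = (-0.006667 E, -0.009689 N) → southwest.

SW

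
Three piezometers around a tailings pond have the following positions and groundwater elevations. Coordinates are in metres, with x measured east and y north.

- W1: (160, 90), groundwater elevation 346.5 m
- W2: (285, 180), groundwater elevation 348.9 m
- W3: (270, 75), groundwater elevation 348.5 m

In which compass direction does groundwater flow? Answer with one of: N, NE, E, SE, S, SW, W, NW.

W

Taking W1 as reference: W2−W1 = (125, 90, +2.4); W3−W1 = (110, -15, +2.0).
Solve a·Δx + b·Δy = Δh: det = 125·(-15) − 110·90 = -11775.
∂h/∂x = [(+2.4)·(-15) − (+2.0)·90] / -11775 = +0.01834
∂h/∂y = [125·(+2.0) − 110·(+2.4)] / -11775 = +0.001189
Flow = −∇h = (-0.01834 east, -0.001189 north), which points west.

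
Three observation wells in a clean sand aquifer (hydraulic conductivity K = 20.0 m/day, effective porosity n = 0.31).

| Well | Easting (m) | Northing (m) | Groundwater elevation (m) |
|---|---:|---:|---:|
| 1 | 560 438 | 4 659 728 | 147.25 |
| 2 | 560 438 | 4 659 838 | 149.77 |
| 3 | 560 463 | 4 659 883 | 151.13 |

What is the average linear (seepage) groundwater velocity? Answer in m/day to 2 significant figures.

1.7 m/day

Taking 1 as reference: 2−1 = (0, 110, +2.52); 3−1 = (25, 155, +3.88).
Solve a·Δx + b·Δy = Δh: det = 0·155 − 25·110 = -2750.
∂h/∂x = [(+2.52)·155 − (+3.88)·110] / -2750 = +0.01316
∂h/∂y = [0·(+3.88) − 25·(+2.52)] / -2750 = +0.02291
|∇h| = √(0.01316² + 0.02291²) = 0.02642
Seepage velocity v = K·i/n = 20.0 × 0.02642 / 0.31 = 1.705 m/day.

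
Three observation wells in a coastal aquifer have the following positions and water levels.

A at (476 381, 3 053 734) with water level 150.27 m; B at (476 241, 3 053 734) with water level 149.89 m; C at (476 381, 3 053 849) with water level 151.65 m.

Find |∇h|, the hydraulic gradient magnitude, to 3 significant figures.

∂h/∂x = (149.89 − 150.27) / (476241 − 476381) = +0.002714
∂h/∂y = (151.65 − 150.27) / (3053849 − 3053734) = +0.01200
|∇h| = √(0.002714² + 0.01200²) = 0.0123

0.0123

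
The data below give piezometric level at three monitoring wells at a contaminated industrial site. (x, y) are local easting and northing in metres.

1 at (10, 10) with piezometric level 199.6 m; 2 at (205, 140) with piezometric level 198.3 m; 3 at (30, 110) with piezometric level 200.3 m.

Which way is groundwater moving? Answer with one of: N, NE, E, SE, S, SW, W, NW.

Taking 1 as reference: 2−1 = (195, 130, -1.3); 3−1 = (20, 100, +0.7).
Determinant of the coordinate differences = 195·100 − 20·130 = 16900.
∂h/∂x = [(-1.3)·100 − (+0.7)·130] / 16900 = -0.01308
∂h/∂y = [195·(+0.7) − 20·(-1.3)] / 16900 = +0.009615
Flow = −∇h = (+0.01308 east, -0.009615 north), which points southeast.

SE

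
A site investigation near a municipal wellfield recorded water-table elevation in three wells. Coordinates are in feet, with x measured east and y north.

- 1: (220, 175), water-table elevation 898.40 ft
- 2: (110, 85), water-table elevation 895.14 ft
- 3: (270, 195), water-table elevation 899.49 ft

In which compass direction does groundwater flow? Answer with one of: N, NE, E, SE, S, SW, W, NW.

SW

With h = a·x + b·y + c and 1 as origin, the differences give:
  (-110)·a + (-90)·b = -3.26
  50·a + 20·b = +1.09
Eliminate b (×20 and ×(-90), subtract): 2300·a = 32.900 → a = ∂h/∂x = +0.01430
Back-substitute: b = ∂h/∂y = +0.01874.
Flow = −∇h = (-0.01430 east, -0.01874 north), which points southwest.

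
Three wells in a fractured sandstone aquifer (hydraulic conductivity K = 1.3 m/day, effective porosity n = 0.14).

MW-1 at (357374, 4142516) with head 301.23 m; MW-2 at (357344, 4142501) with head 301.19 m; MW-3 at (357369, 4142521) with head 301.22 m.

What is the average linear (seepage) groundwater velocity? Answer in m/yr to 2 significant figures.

5.5 m/yr

Taking MW-1 as reference: MW-2−MW-1 = (-30, -15, -0.04); MW-3−MW-1 = (-5, 5, -0.01).
Determinant of the coordinate differences = (-30)·5 − (-5)·(-15) = -225.
∂h/∂x = [(-0.04)·5 − (-0.01)·(-15)] / -225 = +0.001556
∂h/∂y = [(-30)·(-0.01) − (-5)·(-0.04)] / -225 = -0.0004444
|∇h| = √(0.001556² + -0.0004444²) = 0.001618
Seepage velocity v = K·i/n = 1.3 × 0.001618 / 0.14 = 0.01502 m/day = 5.486 m/yr.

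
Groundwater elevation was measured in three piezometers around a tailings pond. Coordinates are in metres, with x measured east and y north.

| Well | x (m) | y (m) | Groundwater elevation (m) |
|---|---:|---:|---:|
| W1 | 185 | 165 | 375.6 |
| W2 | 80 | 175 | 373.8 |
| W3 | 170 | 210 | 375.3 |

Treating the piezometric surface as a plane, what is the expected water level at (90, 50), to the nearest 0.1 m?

With h = a·x + b·y + c and W1 as origin, the differences give:
  (-105)·a + 10·b = -1.8
  (-15)·a + 45·b = -0.3
Eliminate b (×45 and ×10, subtract): -4575·a = -78.00 → a = ∂h/∂x = +0.01705
Back-substitute: b = ∂h/∂y = -0.0009836.
h(90, 50) = 375.6 + (+0.01705)·(-95) + (-0.0009836)·(-115) = 375.6 -1.620 +0.113 = 374.093 m.

374.1 m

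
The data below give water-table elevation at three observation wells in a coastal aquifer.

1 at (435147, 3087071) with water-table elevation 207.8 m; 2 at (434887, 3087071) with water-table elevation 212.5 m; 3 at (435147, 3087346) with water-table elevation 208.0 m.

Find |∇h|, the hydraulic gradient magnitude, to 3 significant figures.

0.0181

∂h/∂x = (212.5 − 207.8) / (434887 − 435147) = -0.01808
∂h/∂y = (208.0 − 207.8) / (3087346 − 3087071) = +0.0007273
|∇h| = √(-0.01808² + 0.0007273²) = 0.01809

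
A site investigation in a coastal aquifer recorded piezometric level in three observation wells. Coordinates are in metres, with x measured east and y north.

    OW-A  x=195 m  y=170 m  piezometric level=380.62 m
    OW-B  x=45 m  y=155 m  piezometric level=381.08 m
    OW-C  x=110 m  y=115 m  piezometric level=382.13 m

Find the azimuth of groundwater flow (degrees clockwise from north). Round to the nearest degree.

Differences from OW-A: to OW-B (Δx, Δy, Δh) = (-150, -15, +0.46); to OW-C = (-85, -55, +1.51).
Solve a·Δx + b·Δy = Δh: det = (-150)·(-55) − (-85)·(-15) = 6975.
∂h/∂x = [(+0.46)·(-55) − (+1.51)·(-15)] / 6975 = -0.0003799
∂h/∂y = [(-150)·(+1.51) − (-85)·(+0.46)] / 6975 = -0.02687
Flow direction (−∇h) has components (+0.0003799 E, +0.02687 N).
Azimuth = atan2(E, N) = atan2(+0.0003799, +0.02687) = 0.8° ≈ 001°.

001°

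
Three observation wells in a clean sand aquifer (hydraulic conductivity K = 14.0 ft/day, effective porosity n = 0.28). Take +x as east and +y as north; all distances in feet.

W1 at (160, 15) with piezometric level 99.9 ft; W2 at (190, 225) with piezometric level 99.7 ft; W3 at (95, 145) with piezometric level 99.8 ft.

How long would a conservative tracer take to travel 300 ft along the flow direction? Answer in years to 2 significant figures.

17 years

Taking W1 as reference: W2−W1 = (30, 210, -0.2); W3−W1 = (-65, 130, -0.1).
Solve a·Δx + b·Δy = Δh: det = 30·130 − (-65)·210 = 17550.
∂h/∂x = [(-0.2)·130 − (-0.1)·210] / 17550 = -0.0002849
∂h/∂y = [30·(-0.1) − (-65)·(-0.2)] / 17550 = -0.0009117
|∇h| = √(-0.0002849² + -0.0009117²) = 0.0009552
Seepage velocity v = K·i/n = 14.0 × 0.0009552 / 0.28 = 0.04776 ft/day.
t = 300 / 0.04776 = 6281 days = 17.2 years.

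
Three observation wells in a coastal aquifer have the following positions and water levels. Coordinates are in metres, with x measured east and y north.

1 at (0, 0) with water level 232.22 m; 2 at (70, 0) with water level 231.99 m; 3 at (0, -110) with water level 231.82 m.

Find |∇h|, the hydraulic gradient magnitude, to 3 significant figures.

∂h/∂x = (231.99 − 232.22) / (70 − 0) = -0.003286
∂h/∂y = (231.82 − 232.22) / (-110 − 0) = +0.003636
|∇h| = √(-0.003286² + 0.003636²) = 0.004901

0.00490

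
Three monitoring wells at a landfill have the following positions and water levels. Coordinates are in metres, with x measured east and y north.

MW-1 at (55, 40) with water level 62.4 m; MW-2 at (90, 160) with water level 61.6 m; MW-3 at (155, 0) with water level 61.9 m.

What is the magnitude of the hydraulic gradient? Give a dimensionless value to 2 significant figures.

Three-point gradient (reference MW-1): Δ to MW-2 = (35, 120, -0.8), Δ to MW-3 = (100, -40, -0.5).
∂h/∂x = -0.006866, ∂h/∂y = -0.004664 (det = -13400).
|∇h| = √(-0.006866² + -0.004664²) = 0.0083

0.0083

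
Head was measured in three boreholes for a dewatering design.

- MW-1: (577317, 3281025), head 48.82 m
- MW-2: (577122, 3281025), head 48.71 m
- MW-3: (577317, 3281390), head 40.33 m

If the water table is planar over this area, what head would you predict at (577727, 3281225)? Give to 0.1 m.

44.4 m

∂h/∂x = (48.71 − 48.82) / (577122 − 577317) = +0.0005641
∂h/∂y = (40.33 − 48.82) / (3281390 − 3281025) = -0.02326
h(577727, 3281225) = 48.82 + (+0.0005641)·(410) + (-0.02326)·(200) = 48.82 +0.231 -4.652 = 44.399 m.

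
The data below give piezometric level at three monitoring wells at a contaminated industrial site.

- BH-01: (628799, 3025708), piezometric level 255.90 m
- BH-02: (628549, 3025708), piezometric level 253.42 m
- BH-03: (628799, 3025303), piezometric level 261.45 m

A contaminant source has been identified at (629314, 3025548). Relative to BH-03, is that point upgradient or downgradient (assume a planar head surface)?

upgradient

∂h/∂x = (253.42 − 255.90) / (628549 − 628799) = +0.009920
∂h/∂y = (261.45 − 255.90) / (3025303 − 3025708) = -0.01370
Head at (629314, 3025548) = 255.90 + (+0.009920)·(515) + (-0.01370)·(-160) = 263.20 m.
That is higher than the 261.45 m at BH-03, so the point is upgradient.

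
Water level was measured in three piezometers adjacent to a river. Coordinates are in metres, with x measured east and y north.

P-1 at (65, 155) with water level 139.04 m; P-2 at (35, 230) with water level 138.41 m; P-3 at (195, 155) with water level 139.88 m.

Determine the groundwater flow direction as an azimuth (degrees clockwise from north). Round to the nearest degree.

With h = a·x + b·y + c and P-1 as origin, the differences give:
  (-30)·a + 75·b = -0.63
  130·a + 0·b = +0.84
Eliminate b (×0 and ×75, subtract): -9750·a = -63.000 → a = ∂h/∂x = +0.006462
Back-substitute: b = ∂h/∂y = -0.005815.
Flow direction (−∇h) has components (-0.006462 E, +0.005815 N).
Azimuth = atan2(E, N) = atan2(-0.006462, +0.005815) = 312.0° ≈ 312°.

312°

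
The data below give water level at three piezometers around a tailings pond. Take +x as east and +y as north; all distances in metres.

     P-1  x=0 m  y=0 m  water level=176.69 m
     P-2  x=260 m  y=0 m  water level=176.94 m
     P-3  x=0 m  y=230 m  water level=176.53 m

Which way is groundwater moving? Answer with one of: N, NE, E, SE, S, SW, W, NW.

NW

∂h/∂x = (176.94 − 176.69) / (260 − 0) = +0.0009615
∂h/∂y = (176.53 − 176.69) / (230 − 0) = -0.0006957
Flow = −∇h = (-0.0009615 east, +0.0006957 north), which points northwest.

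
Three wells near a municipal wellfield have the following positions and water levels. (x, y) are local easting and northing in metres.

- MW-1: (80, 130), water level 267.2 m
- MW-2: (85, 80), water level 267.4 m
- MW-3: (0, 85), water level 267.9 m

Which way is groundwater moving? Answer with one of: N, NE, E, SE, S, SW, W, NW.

NE

Taking MW-1 as reference: MW-2−MW-1 = (5, -50, +0.2); MW-3−MW-1 = (-80, -45, +0.7).
Determinant of the coordinate differences = 5·(-45) − (-80)·(-50) = -4225.
∂h/∂x = [(+0.2)·(-45) − (+0.7)·(-50)] / -4225 = -0.006154
∂h/∂y = [5·(+0.7) − (-80)·(+0.2)] / -4225 = -0.004615
Flow = −∇h = (+0.006154 east, +0.004615 north), which points northeast.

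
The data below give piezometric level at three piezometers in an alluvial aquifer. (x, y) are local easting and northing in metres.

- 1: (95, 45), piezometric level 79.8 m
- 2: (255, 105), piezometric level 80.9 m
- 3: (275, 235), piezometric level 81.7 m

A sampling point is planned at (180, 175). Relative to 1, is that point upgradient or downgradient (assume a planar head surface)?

Differences from 1: to 2 (Δx, Δy, Δh) = (160, 60, +1.1); to 3 = (180, 190, +1.9).
Solve a·Δx + b·Δy = Δh: det = 160·190 − 180·60 = 19600.
∂h/∂x = [(+1.1)·190 − (+1.9)·60] / 19600 = +0.004847
∂h/∂y = [160·(+1.9) − 180·(+1.1)] / 19600 = +0.005408
Head at (180, 175) = 79.8 + (+0.004847)·(85) + (+0.005408)·(130) = 80.92 m.
That is higher than the 79.8 m at 1, so the point is upgradient.

upgradient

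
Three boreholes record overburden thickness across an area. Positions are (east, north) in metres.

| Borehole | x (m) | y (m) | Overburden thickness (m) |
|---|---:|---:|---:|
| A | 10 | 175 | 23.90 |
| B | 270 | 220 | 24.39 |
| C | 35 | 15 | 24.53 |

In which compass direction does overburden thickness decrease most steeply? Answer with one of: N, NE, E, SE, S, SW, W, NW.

Differences from A: to B (Δx, Δy, Δh) = (260, 45, +0.49); to C = (25, -160, +0.63).
Determinant of the coordinate differences = 260·(-160) − 25·45 = -42725.
∂d/∂x = [(+0.49)·(-160) − (+0.63)·45] / -42725 = +0.002499
∂d/∂y = [260·(+0.63) − 25·(+0.49)] / -42725 = -0.003547
Steepest decrease is along −∇f = (-0.002499 E, +0.003547 N) → northwest.

NW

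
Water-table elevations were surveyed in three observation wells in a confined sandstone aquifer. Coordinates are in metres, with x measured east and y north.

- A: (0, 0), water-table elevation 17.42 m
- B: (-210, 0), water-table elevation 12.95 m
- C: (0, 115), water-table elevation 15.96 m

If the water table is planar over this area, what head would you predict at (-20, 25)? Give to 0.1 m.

∂h/∂x = (12.95 − 17.42) / (-210 − 0) = +0.02129
∂h/∂y = (15.96 − 17.42) / (115 − 0) = -0.01270
h(-20, 25) = 17.42 + (+0.02129)·(-20) + (-0.01270)·(25) = 17.42 -0.426 -0.317 = 16.677 m.

16.7 m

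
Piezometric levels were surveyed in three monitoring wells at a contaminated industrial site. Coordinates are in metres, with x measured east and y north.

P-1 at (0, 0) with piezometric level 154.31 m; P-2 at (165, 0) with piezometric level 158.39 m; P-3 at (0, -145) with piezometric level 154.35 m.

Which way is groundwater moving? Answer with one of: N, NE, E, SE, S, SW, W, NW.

∂h/∂x = (158.39 − 154.31) / (165 − 0) = +0.02473
∂h/∂y = (154.35 − 154.31) / (-145 − 0) = -0.0002759
Flow = −∇h = (-0.02473 east, +0.0002759 north), which points west.

W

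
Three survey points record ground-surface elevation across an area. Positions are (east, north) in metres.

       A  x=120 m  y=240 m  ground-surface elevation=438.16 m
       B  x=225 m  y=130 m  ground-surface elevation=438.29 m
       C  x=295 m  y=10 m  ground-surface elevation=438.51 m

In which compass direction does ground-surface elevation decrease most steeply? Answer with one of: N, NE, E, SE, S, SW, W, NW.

Differences from A: to B (Δx, Δy, Δh) = (105, -110, +0.13); to C = (175, -230, +0.35).
Solve a·Δx + b·Δy = Δz: det = 105·(-230) − 175·(-110) = -4900.
∂z/∂x = [(+0.13)·(-230) − (+0.35)·(-110)] / -4900 = -0.001755
∂z/∂y = [105·(+0.35) − 175·(+0.13)] / -4900 = -0.002857
Steepest decrease is along −∇f = (+0.001755 E, +0.002857 N) → northeast.

NE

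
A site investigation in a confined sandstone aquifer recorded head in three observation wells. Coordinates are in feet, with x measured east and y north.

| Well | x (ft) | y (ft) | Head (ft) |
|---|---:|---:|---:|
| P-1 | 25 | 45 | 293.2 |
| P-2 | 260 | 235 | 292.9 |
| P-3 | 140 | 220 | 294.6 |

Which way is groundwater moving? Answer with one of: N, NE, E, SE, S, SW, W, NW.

SE

With h = a·x + b·y + c and P-1 as origin, the differences give:
  235·a + 190·b = -0.3
  115·a + 175·b = +1.4
Eliminate b (×175 and ×190, subtract): 19275·a = -318.50 → a = ∂h/∂x = -0.01652
Back-substitute: b = ∂h/∂y = +0.01886.
Flow = −∇h = (+0.01652 east, -0.01886 north), which points southeast.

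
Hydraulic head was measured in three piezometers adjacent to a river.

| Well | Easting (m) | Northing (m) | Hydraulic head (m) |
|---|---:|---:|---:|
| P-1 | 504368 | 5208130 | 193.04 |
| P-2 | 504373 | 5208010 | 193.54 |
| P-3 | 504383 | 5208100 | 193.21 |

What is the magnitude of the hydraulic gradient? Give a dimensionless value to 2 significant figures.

With h = a·x + b·y + c and P-1 as origin, the differences give:
  5·a + (-120)·b = +0.50
  15·a + (-30)·b = +0.17
Eliminate b (×(-30) and ×(-120), subtract): 1650·a = 5.400 → a = ∂h/∂x = +0.003273
Back-substitute: b = ∂h/∂y = -0.004030.
|∇h| = √(0.003273² + -0.004030²) = 0.005192

0.0052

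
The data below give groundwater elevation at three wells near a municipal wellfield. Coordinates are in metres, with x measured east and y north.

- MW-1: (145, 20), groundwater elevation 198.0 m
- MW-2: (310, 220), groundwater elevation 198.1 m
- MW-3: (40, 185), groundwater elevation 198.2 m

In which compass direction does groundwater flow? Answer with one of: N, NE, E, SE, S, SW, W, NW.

SE

Differences from MW-1: to MW-2 (Δx, Δy, Δh) = (165, 200, +0.1); to MW-3 = (-105, 165, +0.2).
Solve a·Δx + b·Δy = Δh: det = 165·165 − (-105)·200 = 48225.
∂h/∂x = [(+0.1)·165 − (+0.2)·200] / 48225 = -0.0004873
∂h/∂y = [165·(+0.2) − (-105)·(+0.1)] / 48225 = +0.0009020
Flow = −∇h = (+0.0004873 east, -0.0009020 north), which points southeast.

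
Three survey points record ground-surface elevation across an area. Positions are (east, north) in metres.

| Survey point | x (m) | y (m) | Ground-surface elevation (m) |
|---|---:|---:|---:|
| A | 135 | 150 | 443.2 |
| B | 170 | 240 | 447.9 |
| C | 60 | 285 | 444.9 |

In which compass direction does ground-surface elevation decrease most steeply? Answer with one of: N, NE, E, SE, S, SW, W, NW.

Three-point gradient (reference A): Δ to B = (35, 90, +4.7), Δ to C = (-75, 135, +1.7).
∂z/∂x = +0.04196, ∂z/∂y = +0.03590 (det = 11475).
Steepest decrease is along −∇f = (-0.04196 E, -0.03590 N) → southwest.

SW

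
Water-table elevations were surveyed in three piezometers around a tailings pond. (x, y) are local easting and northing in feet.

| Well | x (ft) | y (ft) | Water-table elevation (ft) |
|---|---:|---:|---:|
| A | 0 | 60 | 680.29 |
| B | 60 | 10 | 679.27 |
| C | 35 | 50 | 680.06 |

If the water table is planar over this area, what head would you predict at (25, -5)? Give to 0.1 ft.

With h = a·x + b·y + c and A as origin, the differences give:
  60·a + (-50)·b = -1.02
  35·a + (-10)·b = -0.23
Eliminate b (×(-10) and ×(-50), subtract): 1150·a = -1.300 → a = ∂h/∂x = -0.001130
Back-substitute: b = ∂h/∂y = +0.01904.
h(25, -5) = 680.29 + (-0.001130)·(25) + (+0.01904)·(-65) = 680.29 -0.028 -1.238 = 679.024 ft.

679.0 ft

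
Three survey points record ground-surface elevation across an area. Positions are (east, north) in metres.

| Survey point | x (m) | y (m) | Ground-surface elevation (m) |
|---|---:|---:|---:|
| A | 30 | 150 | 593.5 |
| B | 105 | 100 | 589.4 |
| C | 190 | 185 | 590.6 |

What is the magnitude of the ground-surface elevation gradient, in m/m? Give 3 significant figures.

With z = a·x + b·y + c and A as origin, the differences give:
  75·a + (-50)·b = -4.1
  160·a + 35·b = -2.9
Eliminate b (×35 and ×(-50), subtract): 10625·a = -288.50 → a = ∂z/∂x = -0.02715
Back-substitute: b = ∂z/∂y = +0.04127.
|∇f| = √(-0.02715² + 0.04127²) = 0.0494 m/m

0.0494 m/m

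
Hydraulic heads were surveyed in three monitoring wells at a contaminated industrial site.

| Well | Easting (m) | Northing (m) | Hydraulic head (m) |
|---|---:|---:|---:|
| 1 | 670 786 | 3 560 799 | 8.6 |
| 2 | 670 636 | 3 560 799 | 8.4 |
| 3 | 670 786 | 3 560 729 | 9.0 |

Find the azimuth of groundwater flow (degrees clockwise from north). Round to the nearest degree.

347°

∂h/∂x = (8.4 − 8.6) / (670636 − 670786) = +0.001333
∂h/∂y = (9.0 − 8.6) / (3560729 − 3560799) = -0.005714
Flow direction (−∇h) has components (-0.001333 E, +0.005714 N).
Azimuth = atan2(E, N) = atan2(-0.001333, +0.005714) = 346.9° ≈ 347°.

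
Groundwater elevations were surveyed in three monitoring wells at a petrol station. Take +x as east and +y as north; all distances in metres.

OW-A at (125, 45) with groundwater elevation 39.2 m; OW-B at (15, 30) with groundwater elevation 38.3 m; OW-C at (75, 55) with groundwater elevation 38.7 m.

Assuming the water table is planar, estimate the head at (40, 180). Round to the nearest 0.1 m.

Taking OW-A as reference: OW-B−OW-A = (-110, -15, -0.9); OW-C−OW-A = (-50, 10, -0.5).
Determinant of the coordinate differences = (-110)·10 − (-50)·(-15) = -1850.
∂h/∂x = [(-0.9)·10 − (-0.5)·(-15)] / -1850 = +0.008919
∂h/∂y = [(-110)·(-0.5) − (-50)·(-0.9)] / -1850 = -0.005405
h(40, 180) = 39.2 + (+0.008919)·(-85) + (-0.005405)·(135) = 39.2 -0.758 -0.730 = 37.712 m.

37.7 m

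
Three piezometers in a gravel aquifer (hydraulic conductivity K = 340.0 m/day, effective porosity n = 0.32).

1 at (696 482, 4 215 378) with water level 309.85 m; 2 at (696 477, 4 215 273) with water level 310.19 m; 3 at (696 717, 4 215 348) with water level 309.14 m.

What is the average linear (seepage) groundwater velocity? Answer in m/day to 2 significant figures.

4.9 m/day

Differences from 1: to 2 (Δx, Δy, Δh) = (-5, -105, +0.34); to 3 = (235, -30, -0.71).
Determinant of the coordinate differences = (-5)·(-30) − 235·(-105) = 24825.
∂h/∂x = [(+0.34)·(-30) − (-0.71)·(-105)] / 24825 = -0.003414
∂h/∂y = [(-5)·(-0.71) − 235·(+0.34)] / 24825 = -0.003076
|∇h| = √(-0.003414² + -0.003076²) = 0.004595
Seepage velocity v = K·i/n = 340.0 × 0.004595 / 0.32 = 4.882 m/day.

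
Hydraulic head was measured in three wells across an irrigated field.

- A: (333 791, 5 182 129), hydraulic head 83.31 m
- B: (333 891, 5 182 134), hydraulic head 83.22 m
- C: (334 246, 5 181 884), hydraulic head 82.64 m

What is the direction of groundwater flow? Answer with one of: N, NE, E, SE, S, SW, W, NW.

Differences from A: to B (Δx, Δy, Δh) = (100, 5, -0.09); to C = (455, -245, -0.67).
Solve a·Δx + b·Δy = Δh: det = 100·(-245) − 455·5 = -26775.
∂h/∂x = [(-0.09)·(-245) − (-0.67)·5] / -26775 = -0.0009486
∂h/∂y = [100·(-0.67) − 455·(-0.09)] / -26775 = +0.0009729
Flow = −∇h = (+0.0009486 east, -0.0009729 north), which points southeast.

SE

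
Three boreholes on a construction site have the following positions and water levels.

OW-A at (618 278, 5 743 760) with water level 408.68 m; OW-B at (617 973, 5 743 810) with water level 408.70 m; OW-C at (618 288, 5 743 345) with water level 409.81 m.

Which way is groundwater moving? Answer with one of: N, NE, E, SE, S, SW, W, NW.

N

Taking OW-A as reference: OW-B−OW-A = (-305, 50, +0.02); OW-C−OW-A = (10, -415, +1.13).
Determinant of the coordinate differences = (-305)·(-415) − 10·50 = 126075.
∂h/∂x = [(+0.02)·(-415) − (+1.13)·50] / 126075 = -0.0005140
∂h/∂y = [(-305)·(+1.13) − 10·(+0.02)] / 126075 = -0.002735
Flow = −∇h = (+0.0005140 east, +0.002735 north), which points north.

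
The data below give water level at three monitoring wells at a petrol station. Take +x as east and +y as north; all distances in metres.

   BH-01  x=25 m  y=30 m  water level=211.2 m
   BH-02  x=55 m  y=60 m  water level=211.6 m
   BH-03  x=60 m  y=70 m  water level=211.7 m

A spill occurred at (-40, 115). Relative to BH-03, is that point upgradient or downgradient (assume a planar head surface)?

With h = a·x + b·y + c and BH-01 as origin, the differences give:
  30·a + 30·b = +0.4
  35·a + 40·b = +0.5
Eliminate b (×40 and ×30, subtract): 150·a = 1.00 → a = ∂h/∂x = +0.006667
Back-substitute: b = ∂h/∂y = +0.006667.
Head at (-40, 115) = 211.2 + (+0.006667)·(-65) + (+0.006667)·(85) = 211.33 m.
That is lower than the 211.7 m at BH-03, so the point is downgradient.

downgradient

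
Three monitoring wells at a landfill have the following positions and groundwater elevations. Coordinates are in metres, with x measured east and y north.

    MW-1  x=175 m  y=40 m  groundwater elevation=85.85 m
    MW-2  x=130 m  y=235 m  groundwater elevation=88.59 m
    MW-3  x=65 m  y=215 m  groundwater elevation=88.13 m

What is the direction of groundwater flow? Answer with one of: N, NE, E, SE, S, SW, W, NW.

S

With h = a·x + b·y + c and MW-1 as origin, the differences give:
  (-45)·a + 195·b = +2.74
  (-110)·a + 175·b = +2.28
Eliminate b (×175 and ×195, subtract): 13575·a = 34.900 → a = ∂h/∂x = +0.002571
Back-substitute: b = ∂h/∂y = +0.01464.
Flow = −∇h = (-0.002571 east, -0.01464 north), which points south.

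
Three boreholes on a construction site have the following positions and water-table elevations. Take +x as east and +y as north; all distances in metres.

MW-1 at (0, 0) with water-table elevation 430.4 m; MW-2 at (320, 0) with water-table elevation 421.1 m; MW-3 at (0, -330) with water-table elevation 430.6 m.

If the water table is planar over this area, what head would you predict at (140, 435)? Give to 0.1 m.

426.1 m

∂h/∂x = (421.1 − 430.4) / (320 − 0) = -0.02906
∂h/∂y = (430.6 − 430.4) / (-330 − 0) = -0.0006061
h(140, 435) = 430.4 + (-0.02906)·(140) + (-0.0006061)·(435) = 430.4 -4.069 -0.264 = 426.068 m.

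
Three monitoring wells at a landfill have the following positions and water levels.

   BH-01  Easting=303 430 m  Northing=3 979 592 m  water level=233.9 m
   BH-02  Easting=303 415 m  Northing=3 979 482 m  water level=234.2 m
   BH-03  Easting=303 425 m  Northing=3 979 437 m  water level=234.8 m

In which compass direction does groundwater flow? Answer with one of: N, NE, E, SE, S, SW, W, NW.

W

Three-point gradient (reference BH-01): Δ to BH-02 = (-15, -110, +0.3), Δ to BH-03 = (-5, -155, +0.9).
∂h/∂x = +0.02958, ∂h/∂y = -0.006761 (det = 1775).
Flow = −∇h = (-0.02958 east, +0.006761 north), which points west.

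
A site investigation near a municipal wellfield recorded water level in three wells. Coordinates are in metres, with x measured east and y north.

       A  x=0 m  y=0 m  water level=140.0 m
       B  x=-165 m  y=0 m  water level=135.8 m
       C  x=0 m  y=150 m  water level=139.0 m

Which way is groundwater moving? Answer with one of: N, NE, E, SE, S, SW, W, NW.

∂h/∂x = (135.8 − 140.0) / (-165 − 0) = +0.02545
∂h/∂y = (139.0 − 140.0) / (150 − 0) = -0.006667
Flow = −∇h = (-0.02545 east, +0.006667 north), which points west.

W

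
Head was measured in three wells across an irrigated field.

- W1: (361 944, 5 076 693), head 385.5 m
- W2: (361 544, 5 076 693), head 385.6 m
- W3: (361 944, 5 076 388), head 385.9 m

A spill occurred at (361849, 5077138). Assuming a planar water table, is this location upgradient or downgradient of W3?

∂h/∂x = (385.6 − 385.5) / (361544 − 361944) = -0.0002500
∂h/∂y = (385.9 − 385.5) / (5076388 − 5076693) = -0.001311
Head at (361849, 5077138) = 385.5 + (-0.0002500)·(-95) + (-0.001311)·(445) = 384.94 m.
That is lower than the 385.9 m at W3, so the point is downgradient.

downgradient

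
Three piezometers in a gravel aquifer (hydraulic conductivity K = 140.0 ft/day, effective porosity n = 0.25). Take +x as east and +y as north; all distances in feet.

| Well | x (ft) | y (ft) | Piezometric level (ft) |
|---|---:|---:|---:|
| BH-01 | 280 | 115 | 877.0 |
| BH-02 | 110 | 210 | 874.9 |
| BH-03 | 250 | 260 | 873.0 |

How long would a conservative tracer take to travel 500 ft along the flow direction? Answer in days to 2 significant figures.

31 days

Taking BH-01 as reference: BH-02−BH-01 = (-170, 95, -2.1); BH-03−BH-01 = (-30, 145, -4.0).
Determinant of the coordinate differences = (-170)·145 − (-30)·95 = -21800.
∂h/∂x = [(-2.1)·145 − (-4.0)·95] / -21800 = -0.003463
∂h/∂y = [(-170)·(-4.0) − (-30)·(-2.1)] / -21800 = -0.02830
|∇h| = √(-0.003463² + -0.02830²) = 0.02851
Seepage velocity v = K·i/n = 140.0 × 0.02851 / 0.25 = 15.97 ft/day.
t = 500 / 15.97 = 31.31 days.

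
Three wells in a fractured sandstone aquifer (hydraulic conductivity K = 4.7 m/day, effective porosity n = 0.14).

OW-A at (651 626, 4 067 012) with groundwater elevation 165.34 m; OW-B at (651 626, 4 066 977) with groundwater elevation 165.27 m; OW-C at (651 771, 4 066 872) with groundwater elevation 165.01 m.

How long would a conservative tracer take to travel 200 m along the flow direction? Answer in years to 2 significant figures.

8.0 years

Differences from OW-A: to OW-B (Δx, Δy, Δh) = (0, -35, -0.07); to OW-C = (145, -140, -0.33).
Determinant of the coordinate differences = 0·(-140) − 145·(-35) = 5075.
∂h/∂x = [(-0.07)·(-140) − (-0.33)·(-35)] / 5075 = -0.0003448
∂h/∂y = [0·(-0.33) − 145·(-0.07)] / 5075 = +0.002000
|∇h| = √(-0.0003448² + 0.002000²) = 0.00203
Seepage velocity v = K·i/n = 4.7 × 0.00203 / 0.14 = 0.06815 m/day.
t = 200 / 0.06815 = 2935 days = 8.04 years.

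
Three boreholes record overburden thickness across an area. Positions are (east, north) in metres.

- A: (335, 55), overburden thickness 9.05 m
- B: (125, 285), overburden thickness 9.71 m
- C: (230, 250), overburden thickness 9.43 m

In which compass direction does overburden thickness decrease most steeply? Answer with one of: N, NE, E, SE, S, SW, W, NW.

Taking A as reference: B−A = (-210, 230, +0.66); C−A = (-105, 195, +0.38).
Solve a·Δx + b·Δy = Δd: det = (-210)·195 − (-105)·230 = -16800.
∂d/∂x = [(+0.66)·195 − (+0.38)·230] / -16800 = -0.002458
∂d/∂y = [(-210)·(+0.38) − (-105)·(+0.66)] / -16800 = +0.0006250
Steepest decrease is along −∇f = (+0.002458 E, -0.0006250 N) → east.

E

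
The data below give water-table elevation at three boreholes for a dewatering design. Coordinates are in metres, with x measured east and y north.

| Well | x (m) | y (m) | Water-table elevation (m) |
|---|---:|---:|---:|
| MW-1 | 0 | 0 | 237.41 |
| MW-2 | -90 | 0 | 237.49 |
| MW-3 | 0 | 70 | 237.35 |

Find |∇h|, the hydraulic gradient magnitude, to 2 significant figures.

∂h/∂x = (237.49 − 237.41) / (-90 − 0) = -0.0008889
∂h/∂y = (237.35 − 237.41) / (70 − 0) = -0.0008571
|∇h| = √(-0.0008889² + -0.0008571²) = 0.001235

0.0012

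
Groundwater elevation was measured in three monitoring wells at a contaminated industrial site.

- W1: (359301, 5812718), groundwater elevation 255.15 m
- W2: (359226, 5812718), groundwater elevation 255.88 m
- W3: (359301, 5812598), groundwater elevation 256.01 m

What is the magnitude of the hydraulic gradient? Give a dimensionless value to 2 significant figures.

0.012

∂h/∂x = (255.88 − 255.15) / (359226 − 359301) = -0.009733
∂h/∂y = (256.01 − 255.15) / (5812598 − 5812718) = -0.007167
|∇h| = √(-0.009733² + -0.007167²) = 0.01209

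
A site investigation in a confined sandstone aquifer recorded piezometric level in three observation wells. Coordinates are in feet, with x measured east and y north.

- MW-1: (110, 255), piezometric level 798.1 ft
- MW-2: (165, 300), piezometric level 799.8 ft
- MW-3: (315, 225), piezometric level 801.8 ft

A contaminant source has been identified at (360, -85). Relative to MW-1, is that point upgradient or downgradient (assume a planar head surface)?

upgradient

With h = a·x + b·y + c and MW-1 as origin, the differences give:
  55·a + 45·b = +1.7
  205·a + (-30)·b = +3.7
Eliminate b (×(-30) and ×45, subtract): -10875·a = -217.50 → a = ∂h/∂x = +0.02000
Back-substitute: b = ∂h/∂y = +0.01333.
Head at (360, -85) = 798.1 + (+0.02000)·(250) + (+0.01333)·(-340) = 798.57 ft.
That is higher than the 798.1 ft at MW-1, so the point is upgradient.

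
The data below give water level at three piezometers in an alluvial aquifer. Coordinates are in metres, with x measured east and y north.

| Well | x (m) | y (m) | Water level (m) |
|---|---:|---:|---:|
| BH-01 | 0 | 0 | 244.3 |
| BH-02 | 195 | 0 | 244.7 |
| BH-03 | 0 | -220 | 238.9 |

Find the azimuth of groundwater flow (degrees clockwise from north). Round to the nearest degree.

∂h/∂x = (244.7 − 244.3) / (195 − 0) = +0.002051
∂h/∂y = (238.9 − 244.3) / (-220 − 0) = +0.02455
Flow direction (−∇h) has components (-0.002051 E, -0.02455 N).
Azimuth = atan2(E, N) = atan2(-0.002051, -0.02455) = 184.8° ≈ 185°.

185°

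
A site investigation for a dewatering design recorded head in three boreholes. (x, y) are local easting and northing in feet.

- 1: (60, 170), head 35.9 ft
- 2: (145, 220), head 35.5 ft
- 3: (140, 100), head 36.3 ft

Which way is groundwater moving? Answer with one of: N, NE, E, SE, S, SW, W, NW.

N

Differences from 1: to 2 (Δx, Δy, Δh) = (85, 50, -0.4); to 3 = (80, -70, +0.4).
Solve a·Δx + b·Δy = Δh: det = 85·(-70) − 80·50 = -9950.
∂h/∂x = [(-0.4)·(-70) − (+0.4)·50] / -9950 = -0.0008040
∂h/∂y = [85·(+0.4) − 80·(-0.4)] / -9950 = -0.006633
Flow = −∇h = (+0.0008040 east, +0.006633 north), which points north.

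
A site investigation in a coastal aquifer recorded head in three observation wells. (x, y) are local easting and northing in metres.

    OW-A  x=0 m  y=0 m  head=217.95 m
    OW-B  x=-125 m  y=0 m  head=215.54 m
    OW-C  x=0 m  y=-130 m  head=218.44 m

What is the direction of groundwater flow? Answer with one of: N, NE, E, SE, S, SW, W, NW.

∂h/∂x = (215.54 − 217.95) / (-125 − 0) = +0.01928
∂h/∂y = (218.44 − 217.95) / (-130 − 0) = -0.003769
Flow = −∇h = (-0.01928 east, +0.003769 north), which points west.

W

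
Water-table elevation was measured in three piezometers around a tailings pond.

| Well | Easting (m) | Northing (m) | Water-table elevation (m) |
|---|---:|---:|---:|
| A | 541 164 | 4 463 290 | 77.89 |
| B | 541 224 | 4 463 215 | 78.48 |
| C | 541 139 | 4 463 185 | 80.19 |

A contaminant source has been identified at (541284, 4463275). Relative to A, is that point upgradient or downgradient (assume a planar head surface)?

Three-point gradient (reference A): Δ to B = (60, -75, +0.59), Δ to C = (-25, -105, +2.30).
∂h/∂x = -0.01352, ∂h/∂y = -0.01869 (det = -8175).
Head at (541284, 4463275) = 77.89 + (-0.01352)·(120) + (-0.01869)·(-15) = 76.55 m.
That is lower than the 77.89 m at A, so the point is downgradient.

downgradient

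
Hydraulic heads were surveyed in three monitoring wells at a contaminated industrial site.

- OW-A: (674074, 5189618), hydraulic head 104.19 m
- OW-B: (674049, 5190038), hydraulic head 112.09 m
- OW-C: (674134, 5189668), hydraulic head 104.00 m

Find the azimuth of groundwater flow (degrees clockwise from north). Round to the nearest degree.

With h = a·x + b·y + c and OW-A as origin, the differences give:
  (-25)·a + 420·b = +7.90
  60·a + 50·b = -0.19
Eliminate b (×50 and ×420, subtract): -26450·a = 474.800 → a = ∂h/∂x = -0.01795
Back-substitute: b = ∂h/∂y = +0.01774.
Flow direction (−∇h) has components (+0.01795 E, -0.01774 N).
Azimuth = atan2(E, N) = atan2(+0.01795, -0.01774) = 134.7° ≈ 135°.

135°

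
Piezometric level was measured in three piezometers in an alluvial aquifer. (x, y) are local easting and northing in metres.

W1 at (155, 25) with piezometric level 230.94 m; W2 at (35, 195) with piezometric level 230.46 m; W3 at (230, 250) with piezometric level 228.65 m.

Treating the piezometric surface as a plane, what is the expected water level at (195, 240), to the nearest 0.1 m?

Three-point gradient (reference W1): Δ to W2 = (-120, 170, -0.48), Δ to W3 = (75, 225, -2.29).
∂h/∂x = -0.007077, ∂h/∂y = -0.007819 (det = -39750).
h(195, 240) = 230.94 + (-0.007077)·(40) + (-0.007819)·(215) = 230.94 -0.283 -1.681 = 228.976 m.

229.0 m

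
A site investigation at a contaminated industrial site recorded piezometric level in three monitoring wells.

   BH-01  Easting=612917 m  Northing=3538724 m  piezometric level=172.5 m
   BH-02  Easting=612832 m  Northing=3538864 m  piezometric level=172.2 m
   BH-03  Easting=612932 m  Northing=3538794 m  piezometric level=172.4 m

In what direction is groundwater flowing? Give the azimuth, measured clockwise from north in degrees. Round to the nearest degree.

Differences from BH-01: to BH-02 (Δx, Δy, Δh) = (-85, 140, -0.3); to BH-03 = (15, 70, -0.1).
Solve a·Δx + b·Δy = Δh: det = (-85)·70 − 15·140 = -8050.
∂h/∂x = [(-0.3)·70 − (-0.1)·140] / -8050 = +0.0008696
∂h/∂y = [(-85)·(-0.1) − 15·(-0.3)] / -8050 = -0.001615
Flow direction (−∇h) has components (-0.0008696 E, +0.001615 N).
Azimuth = atan2(E, N) = atan2(-0.0008696, +0.001615) = 331.7° ≈ 332°.

332°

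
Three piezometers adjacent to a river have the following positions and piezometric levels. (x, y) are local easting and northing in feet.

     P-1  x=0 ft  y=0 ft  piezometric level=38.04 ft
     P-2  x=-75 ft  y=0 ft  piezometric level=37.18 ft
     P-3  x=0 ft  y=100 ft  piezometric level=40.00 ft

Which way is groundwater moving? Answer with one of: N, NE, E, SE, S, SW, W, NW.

∂h/∂x = (37.18 − 38.04) / (-75 − 0) = +0.01147
∂h/∂y = (40.00 − 38.04) / (100 − 0) = +0.01960
Flow = −∇h = (-0.01147 east, -0.01960 north), which points southwest.

SW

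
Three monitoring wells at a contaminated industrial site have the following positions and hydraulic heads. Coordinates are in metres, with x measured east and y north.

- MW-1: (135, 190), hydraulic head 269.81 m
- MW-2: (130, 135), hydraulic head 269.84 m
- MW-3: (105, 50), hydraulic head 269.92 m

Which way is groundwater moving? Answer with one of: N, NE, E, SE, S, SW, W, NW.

Differences from MW-1: to MW-2 (Δx, Δy, Δh) = (-5, -55, +0.03); to MW-3 = (-30, -140, +0.11).
Solve a·Δx + b·Δy = Δh: det = (-5)·(-140) − (-30)·(-55) = -950.
∂h/∂x = [(+0.03)·(-140) − (+0.11)·(-55)] / -950 = -0.001947
∂h/∂y = [(-5)·(+0.11) − (-30)·(+0.03)] / -950 = -0.0003684
Flow = −∇h = (+0.001947 east, +0.0003684 north), which points east.

E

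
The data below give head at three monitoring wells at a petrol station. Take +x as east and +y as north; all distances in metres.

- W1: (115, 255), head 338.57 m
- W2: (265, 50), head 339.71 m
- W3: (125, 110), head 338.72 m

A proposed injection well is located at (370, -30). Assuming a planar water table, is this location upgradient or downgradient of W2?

upgradient

Taking W1 as reference: W2−W1 = (150, -205, +1.14); W3−W1 = (10, -145, +0.15).
Solve a·Δx + b·Δy = Δh: det = 150·(-145) − 10·(-205) = -19700.
∂h/∂x = [(+1.14)·(-145) − (+0.15)·(-205)] / -19700 = +0.006830
∂h/∂y = [150·(+0.15) − 10·(+1.14)] / -19700 = -0.0005635
Head at (370, -30) = 338.57 + (+0.006830)·(255) + (-0.0005635)·(-285) = 340.47 m.
That is higher than the 339.71 m at W2, so the point is upgradient.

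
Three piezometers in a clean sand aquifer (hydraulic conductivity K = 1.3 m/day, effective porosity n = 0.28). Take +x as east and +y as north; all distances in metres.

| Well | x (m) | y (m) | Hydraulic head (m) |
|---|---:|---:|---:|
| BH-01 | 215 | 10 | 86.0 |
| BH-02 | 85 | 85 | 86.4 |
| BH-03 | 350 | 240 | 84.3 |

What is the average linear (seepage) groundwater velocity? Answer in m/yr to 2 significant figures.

With h = a·x + b·y + c and BH-01 as origin, the differences give:
  (-130)·a + 75·b = +0.4
  135·a + 230·b = -1.7
Eliminate b (×230 and ×75, subtract): -40025·a = 219.50 → a = ∂h/∂x = -0.005484
Back-substitute: b = ∂h/∂y = -0.004172.
|∇h| = √(-0.005484² + -0.004172²) = 0.006891
Seepage velocity v = K·i/n = 1.3 × 0.006891 / 0.28 = 0.03199 m/day = 11.68 m/yr.

12 m/yr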